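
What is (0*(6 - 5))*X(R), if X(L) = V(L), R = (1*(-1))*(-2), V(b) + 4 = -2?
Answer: 0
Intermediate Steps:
V(b) = -6 (V(b) = -4 - 2 = -6)
R = 2 (R = -1*(-2) = 2)
X(L) = -6
(0*(6 - 5))*X(R) = (0*(6 - 5))*(-6) = (0*1)*(-6) = 0*(-6) = 0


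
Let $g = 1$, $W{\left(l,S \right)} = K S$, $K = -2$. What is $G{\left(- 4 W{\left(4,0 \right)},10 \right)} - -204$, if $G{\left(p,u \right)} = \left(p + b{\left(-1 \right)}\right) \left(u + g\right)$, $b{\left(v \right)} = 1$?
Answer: $215$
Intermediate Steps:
$W{\left(l,S \right)} = - 2 S$
$G{\left(p,u \right)} = \left(1 + p\right) \left(1 + u\right)$ ($G{\left(p,u \right)} = \left(p + 1\right) \left(u + 1\right) = \left(1 + p\right) \left(1 + u\right)$)
$G{\left(- 4 W{\left(4,0 \right)},10 \right)} - -204 = \left(1 - 4 \left(\left(-2\right) 0\right) + 10 + - 4 \left(\left(-2\right) 0\right) 10\right) - -204 = \left(1 - 0 + 10 + \left(-4\right) 0 \cdot 10\right) + 204 = \left(1 + 0 + 10 + 0 \cdot 10\right) + 204 = \left(1 + 0 + 10 + 0\right) + 204 = 11 + 204 = 215$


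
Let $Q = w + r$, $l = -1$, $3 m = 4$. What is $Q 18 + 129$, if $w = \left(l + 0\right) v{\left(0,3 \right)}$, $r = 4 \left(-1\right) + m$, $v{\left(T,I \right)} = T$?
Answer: $81$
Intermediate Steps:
$m = \frac{4}{3}$ ($m = \frac{1}{3} \cdot 4 = \frac{4}{3} \approx 1.3333$)
$r = - \frac{8}{3}$ ($r = 4 \left(-1\right) + \frac{4}{3} = -4 + \frac{4}{3} = - \frac{8}{3} \approx -2.6667$)
$w = 0$ ($w = \left(-1 + 0\right) 0 = \left(-1\right) 0 = 0$)
$Q = - \frac{8}{3}$ ($Q = 0 - \frac{8}{3} = - \frac{8}{3} \approx -2.6667$)
$Q 18 + 129 = \left(- \frac{8}{3}\right) 18 + 129 = -48 + 129 = 81$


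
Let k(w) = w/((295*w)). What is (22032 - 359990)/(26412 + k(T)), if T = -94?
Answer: -99697610/7791541 ≈ -12.796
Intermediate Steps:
k(w) = 1/295 (k(w) = w*(1/(295*w)) = 1/295)
(22032 - 359990)/(26412 + k(T)) = (22032 - 359990)/(26412 + 1/295) = -337958/7791541/295 = -337958*295/7791541 = -99697610/7791541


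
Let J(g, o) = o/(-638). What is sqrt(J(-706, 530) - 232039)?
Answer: I*sqrt(23612605214)/319 ≈ 481.71*I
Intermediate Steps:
J(g, o) = -o/638 (J(g, o) = o*(-1/638) = -o/638)
sqrt(J(-706, 530) - 232039) = sqrt(-1/638*530 - 232039) = sqrt(-265/319 - 232039) = sqrt(-74020706/319) = I*sqrt(23612605214)/319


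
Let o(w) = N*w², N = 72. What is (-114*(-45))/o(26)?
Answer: 285/2704 ≈ 0.10540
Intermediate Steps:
o(w) = 72*w²
(-114*(-45))/o(26) = (-114*(-45))/((72*26²)) = 5130/((72*676)) = 5130/48672 = 5130*(1/48672) = 285/2704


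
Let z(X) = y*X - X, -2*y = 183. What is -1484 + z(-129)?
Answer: 20897/2 ≈ 10449.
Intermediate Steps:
y = -183/2 (y = -½*183 = -183/2 ≈ -91.500)
z(X) = -185*X/2 (z(X) = -183*X/2 - X = -185*X/2)
-1484 + z(-129) = -1484 - 185/2*(-129) = -1484 + 23865/2 = 20897/2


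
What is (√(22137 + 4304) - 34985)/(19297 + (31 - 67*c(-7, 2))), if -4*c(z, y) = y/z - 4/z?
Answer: -489790/270659 + 14*√26441/270659 ≈ -1.8012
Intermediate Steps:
c(z, y) = 1/z - y/(4*z) (c(z, y) = -(y/z - 4/z)/4 = -(-4/z + y/z)/4 = 1/z - y/(4*z))
(√(22137 + 4304) - 34985)/(19297 + (31 - 67*c(-7, 2))) = (√(22137 + 4304) - 34985)/(19297 + (31 - 67*(4 - 1*2)/(4*(-7)))) = (√26441 - 34985)/(19297 + (31 - 67*(-1)*(4 - 2)/(4*7))) = (-34985 + √26441)/(19297 + (31 - 67*(-1)*2/(4*7))) = (-34985 + √26441)/(19297 + (31 - 67*(-1/14))) = (-34985 + √26441)/(19297 + (31 + 67/14)) = (-34985 + √26441)/(19297 + 501/14) = (-34985 + √26441)/(270659/14) = (-34985 + √26441)*(14/270659) = -489790/270659 + 14*√26441/270659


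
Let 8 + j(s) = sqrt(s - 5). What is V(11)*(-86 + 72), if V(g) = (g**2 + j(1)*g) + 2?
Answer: -490 - 308*I ≈ -490.0 - 308.0*I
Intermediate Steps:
j(s) = -8 + sqrt(-5 + s) (j(s) = -8 + sqrt(s - 5) = -8 + sqrt(-5 + s))
V(g) = 2 + g**2 + g*(-8 + 2*I) (V(g) = (g**2 + (-8 + sqrt(-5 + 1))*g) + 2 = (g**2 + (-8 + sqrt(-4))*g) + 2 = (g**2 + (-8 + 2*I)*g) + 2 = (g**2 + g*(-8 + 2*I)) + 2 = 2 + g**2 + g*(-8 + 2*I))
V(11)*(-86 + 72) = (2 + 11**2 - 2*11*(4 - I))*(-86 + 72) = (2 + 121 + (-88 + 22*I))*(-14) = (35 + 22*I)*(-14) = -490 - 308*I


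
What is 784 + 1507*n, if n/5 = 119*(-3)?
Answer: -2689211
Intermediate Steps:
n = -1785 (n = 5*(119*(-3)) = 5*(-357) = -1785)
784 + 1507*n = 784 + 1507*(-1785) = 784 - 2689995 = -2689211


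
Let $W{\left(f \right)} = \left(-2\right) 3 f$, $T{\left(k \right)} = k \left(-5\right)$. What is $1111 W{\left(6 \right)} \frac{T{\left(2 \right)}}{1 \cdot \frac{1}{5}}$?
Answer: $1999800$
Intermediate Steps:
$T{\left(k \right)} = - 5 k$
$W{\left(f \right)} = - 6 f$
$1111 W{\left(6 \right)} \frac{T{\left(2 \right)}}{1 \cdot \frac{1}{5}} = 1111 \left(-6\right) 6 \frac{\left(-5\right) 2}{1 \cdot \frac{1}{5}} = 1111 \left(- 36 \left(- \frac{10}{1 \cdot \frac{1}{5}}\right)\right) = 1111 \left(- 36 \left(- 10 \frac{1}{\frac{1}{5}}\right)\right) = 1111 \left(- 36 \left(\left(-10\right) 5\right)\right) = 1111 \left(\left(-36\right) \left(-50\right)\right) = 1111 \cdot 1800 = 1999800$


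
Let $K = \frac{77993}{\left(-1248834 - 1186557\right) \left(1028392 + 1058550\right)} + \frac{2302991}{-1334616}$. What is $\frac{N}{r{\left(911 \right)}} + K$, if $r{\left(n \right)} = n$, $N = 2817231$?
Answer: $\frac{3183202071758840613883937}{1029917718696319565112} \approx 3090.7$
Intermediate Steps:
$K = - \frac{1950832896441065465}{1130535366296728392}$ ($K = \frac{77993}{\left(-2435391\right) 2086942} + 2302991 \left(- \frac{1}{1334616}\right) = \frac{77993}{-5082519764322} - \frac{2302991}{1334616} = 77993 \left(- \frac{1}{5082519764322}\right) - \frac{2302991}{1334616} = - \frac{77993}{5082519764322} - \frac{2302991}{1334616} = - \frac{1950832896441065465}{1130535366296728392} \approx -1.7256$)
$\frac{N}{r{\left(911 \right)}} + K = \frac{2817231}{911} - \frac{1950832896441065465}{1130535366296728392} = \frac{3183202071758840613883937}{1029917718696319565112}$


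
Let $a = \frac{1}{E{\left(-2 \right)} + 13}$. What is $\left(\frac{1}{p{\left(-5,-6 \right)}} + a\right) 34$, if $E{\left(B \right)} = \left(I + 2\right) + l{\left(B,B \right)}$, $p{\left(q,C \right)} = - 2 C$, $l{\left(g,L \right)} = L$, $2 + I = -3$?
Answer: $\frac{85}{12} \approx 7.0833$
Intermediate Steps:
$I = -5$ ($I = -2 - 3 = -5$)
$E{\left(B \right)} = -3 + B$ ($E{\left(B \right)} = \left(-5 + 2\right) + B = -3 + B$)
$a = \frac{1}{8}$ ($a = \frac{1}{\left(-3 - 2\right) + 13} = \frac{1}{-5 + 13} = \frac{1}{8} \approx 0.125$)
$\left(\frac{1}{p{\left(-5,-6 \right)}} + a\right) 34 = \left(\frac{1}{\left(-2\right) \left(-6\right)} + \frac{1}{8}\right) 34 = \left(\frac{1}{12} + \frac{1}{8}\right) 34 = \frac{5}{24} \cdot 34 = \frac{85}{12}$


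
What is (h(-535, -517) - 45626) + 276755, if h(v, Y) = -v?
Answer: 231664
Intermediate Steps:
(h(-535, -517) - 45626) + 276755 = (-1*(-535) - 45626) + 276755 = (535 - 45626) + 276755 = -45091 + 276755 = 231664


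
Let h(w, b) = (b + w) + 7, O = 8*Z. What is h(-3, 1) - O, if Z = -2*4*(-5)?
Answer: -315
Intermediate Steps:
Z = 40 (Z = -8*(-5) = 40)
O = 320 (O = 8*40 = 320)
h(w, b) = 7 + b + w
h(-3, 1) - O = (7 + 1 - 3) - 1*320 = 5 - 320 = -315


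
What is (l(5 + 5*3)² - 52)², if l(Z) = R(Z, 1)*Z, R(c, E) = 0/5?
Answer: 2704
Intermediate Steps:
R(c, E) = 0 (R(c, E) = 0*(⅕) = 0)
l(Z) = 0 (l(Z) = 0*Z = 0)
(l(5 + 5*3)² - 52)² = (0² - 52)² = (0 - 52)² = (-52)² = 2704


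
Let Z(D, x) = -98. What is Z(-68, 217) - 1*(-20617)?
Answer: 20519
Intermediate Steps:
Z(-68, 217) - 1*(-20617) = -98 - 1*(-20617) = -98 + 20617 = 20519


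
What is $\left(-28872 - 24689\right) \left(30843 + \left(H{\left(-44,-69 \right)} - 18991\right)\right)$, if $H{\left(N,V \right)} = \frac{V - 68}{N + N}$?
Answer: $- \frac{55870175393}{88} \approx -6.3489 \cdot 10^{8}$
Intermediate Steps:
$H{\left(N,V \right)} = \frac{-68 + V}{2 N}$
$\left(-28872 - 24689\right) \left(30843 + \left(H{\left(-44,-69 \right)} - 18991\right)\right) = \left(-28872 - 24689\right) \left(30843 - \left(18991 - \frac{-68 - 69}{2 \left(-44\right)}\right)\right) = - 53561 \left(30843 - \left(18991 + \frac{1}{88} \left(-137\right)\right)\right) = - 53561 \left(30843 + \left(\frac{137}{88} - 18991\right)\right) = - 53561 \left(30843 - \frac{1671071}{88}\right) = \left(-53561\right) \frac{1043113}{88} = - \frac{55870175393}{88}$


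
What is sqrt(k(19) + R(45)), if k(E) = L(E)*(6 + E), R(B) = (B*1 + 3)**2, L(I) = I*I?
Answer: sqrt(11329) ≈ 106.44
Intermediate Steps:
L(I) = I**2
R(B) = (3 + B)**2 (R(B) = (B + 3)**2 = (3 + B)**2)
k(E) = E**2*(6 + E)
sqrt(k(19) + R(45)) = sqrt(19**2*(6 + 19) + (3 + 45)**2) = sqrt(361*25 + 48**2) = sqrt(9025 + 2304) = sqrt(11329)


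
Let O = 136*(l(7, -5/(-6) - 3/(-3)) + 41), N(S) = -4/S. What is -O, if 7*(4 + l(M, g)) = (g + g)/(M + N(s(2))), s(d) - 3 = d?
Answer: -3283312/651 ≈ -5043.5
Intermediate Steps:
s(d) = 3 + d
l(M, g) = -4 + 2*g/(7*(-⅘ + M)) (l(M, g) = -4 + ((g + g)/(M - 4/(3 + 2)))/7 = -4 + ((2*g)/(M - 4/5))/7 = -4 + ((2*g)/(M - 4*⅕))/7 = -4 + ((2*g)/(M - ⅘))/7 = -4 + ((2*g)/(-⅘ + M))/7 = -4 + (2*g/(-⅘ + M))/7 = -4 + 2*g/(7*(-⅘ + M)))
O = 3283312/651 (O = 136*(2*(56 - 70*7 + 5*(-5/(-6) - 3/(-3)))/(7*(-4 + 5*7)) + 41) = 136*(2*(56 - 490 + 5*(-5*(-⅙) - 3*(-⅓)))/(7*(-4 + 35)) + 41) = 136*((2/7)*(56 - 490 + 5*(⅚ + 1))/31 + 41) = 136*((2/7)*(1/31)*(56 - 490 + 5*(11/6)) + 41) = 136*((2/7)*(1/31)*(56 - 490 + 55/6) + 41) = 136*((2/7)*(1/31)*(-2549/6) + 41) = 136*(-2549/651 + 41) = 136*(24142/651) = 3283312/651 ≈ 5043.5)
-O = -1*3283312/651 = -3283312/651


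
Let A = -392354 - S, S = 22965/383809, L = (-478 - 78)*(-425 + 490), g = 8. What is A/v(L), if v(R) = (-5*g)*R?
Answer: -150589019351/554834290400 ≈ -0.27141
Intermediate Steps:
L = -36140 (L = -556*65 = -36140)
v(R) = -40*R (v(R) = (-5*8)*R = -40*R)
S = 22965/383809 (S = 22965*(1/383809) = 22965/383809 ≈ 0.059834)
A = -150589019351/383809 (A = -392354 - 1*22965/383809 = -392354 - 22965/383809 = -150589019351/383809 ≈ -3.9235e+5)
A/v(L) = -150589019351/(383809*((-40*(-36140)))) = -150589019351/383809/1445600 = -150589019351/383809*1/1445600 = -150589019351/554834290400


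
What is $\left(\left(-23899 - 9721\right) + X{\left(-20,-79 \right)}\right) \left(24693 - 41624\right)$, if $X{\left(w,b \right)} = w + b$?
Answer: $570896389$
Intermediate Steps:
$X{\left(w,b \right)} = b + w$
$\left(\left(-23899 - 9721\right) + X{\left(-20,-79 \right)}\right) \left(24693 - 41624\right) = \left(\left(-23899 - 9721\right) - 99\right) \left(24693 - 41624\right) = \left(\left(-23899 - 9721\right) - 99\right) \left(-16931\right) = \left(-33620 - 99\right) \left(-16931\right) = \left(-33719\right) \left(-16931\right) = 570896389$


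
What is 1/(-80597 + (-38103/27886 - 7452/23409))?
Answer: -8059054/649549152517 ≈ -1.2407e-5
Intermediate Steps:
1/(-80597 + (-38103/27886 - 7452/23409)) = 1/(-80597 + (-38103*1/27886 - 7452*1/23409)) = 1/(-80597 + (-38103/27886 - 92/289)) = 1/(-80597 - 13577279/8059054) = 1/(-649549152517/8059054) = -8059054/649549152517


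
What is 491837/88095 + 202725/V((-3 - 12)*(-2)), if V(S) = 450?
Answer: 80357269/176190 ≈ 456.08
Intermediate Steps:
491837/88095 + 202725/V((-3 - 12)*(-2)) = 491837/88095 + 202725/450 = 491837*(1/88095) + 202725*(1/450) = 491837/88095 + 901/2 = 80357269/176190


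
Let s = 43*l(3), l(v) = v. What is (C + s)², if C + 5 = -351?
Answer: 51529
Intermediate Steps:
C = -356 (C = -5 - 351 = -356)
s = 129 (s = 43*3 = 129)
(C + s)² = (-356 + 129)² = (-227)² = 51529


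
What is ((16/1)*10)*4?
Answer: 640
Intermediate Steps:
((16/1)*10)*4 = ((16*1)*10)*4 = (16*10)*4 = 160*4 = 640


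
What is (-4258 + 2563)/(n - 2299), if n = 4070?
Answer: -1695/1771 ≈ -0.95709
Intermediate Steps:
(-4258 + 2563)/(n - 2299) = (-4258 + 2563)/(4070 - 2299) = -1695/1771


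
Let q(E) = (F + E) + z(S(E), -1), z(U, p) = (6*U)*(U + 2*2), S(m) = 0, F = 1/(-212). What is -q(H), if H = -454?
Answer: 96249/212 ≈ 454.00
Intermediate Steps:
F = -1/212 ≈ -0.0047170
z(U, p) = 6*U*(4 + U) (z(U, p) = (6*U)*(U + 4) = (6*U)*(4 + U) = 6*U*(4 + U))
q(E) = -1/212 + E (q(E) = (-1/212 + E) + 6*0*(4 + 0) = (-1/212 + E) + 6*0*4 = (-1/212 + E) + 0 = -1/212 + E)
-q(H) = -(-1/212 - 454) = -1*(-96249/212) = 96249/212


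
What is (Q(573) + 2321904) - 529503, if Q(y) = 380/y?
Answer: 1027046153/573 ≈ 1.7924e+6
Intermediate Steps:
(Q(573) + 2321904) - 529503 = (380/573 + 2321904) - 529503 = 1330451372/573 - 529503 = 1027046153/573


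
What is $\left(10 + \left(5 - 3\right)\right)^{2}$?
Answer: $144$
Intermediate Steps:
$\left(10 + \left(5 - 3\right)\right)^{2} = \left(10 + 2\right)^{2} = 12^{2} = 144$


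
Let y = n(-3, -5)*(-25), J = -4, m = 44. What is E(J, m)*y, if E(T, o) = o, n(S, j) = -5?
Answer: 5500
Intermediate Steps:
y = 125 (y = -5*(-25) = 125)
E(J, m)*y = 44*125 = 5500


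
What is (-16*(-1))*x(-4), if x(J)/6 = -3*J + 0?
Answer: 1152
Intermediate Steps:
x(J) = -18*J (x(J) = 6*(-3*J + 0) = 6*(-3*J) = -18*J)
(-16*(-1))*x(-4) = (-16*(-1))*(-18*(-4)) = 16*72 = 1152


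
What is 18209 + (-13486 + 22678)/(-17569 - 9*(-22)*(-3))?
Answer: 330720875/18163 ≈ 18209.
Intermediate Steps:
18209 + (-13486 + 22678)/(-17569 - 9*(-22)*(-3)) = 18209 + 9192/(-17569 + 198*(-3)) = 18209 + 9192/(-17569 - 594) = 18209 + 9192/(-18163) = 18209 + 9192*(-1/18163) = 18209 - 9192/18163 = 330720875/18163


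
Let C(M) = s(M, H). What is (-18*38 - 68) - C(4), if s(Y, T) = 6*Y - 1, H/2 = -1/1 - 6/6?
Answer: -775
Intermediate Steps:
H = -4 (H = 2*(-1/1 - 6/6) = 2*(-1*1 - 6*⅙) = 2*(-1 - 1) = 2*(-2) = -4)
s(Y, T) = -1 + 6*Y
C(M) = -1 + 6*M
(-18*38 - 68) - C(4) = (-18*38 - 68) - (-1 + 6*4) = (-684 - 68) - (-1 + 24) = -752 - 1*23 = -752 - 23 = -775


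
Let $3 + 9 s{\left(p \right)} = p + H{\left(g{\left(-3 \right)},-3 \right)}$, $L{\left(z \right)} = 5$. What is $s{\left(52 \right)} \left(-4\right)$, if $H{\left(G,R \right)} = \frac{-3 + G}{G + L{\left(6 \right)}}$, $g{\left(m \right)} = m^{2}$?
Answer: $- \frac{1384}{63} \approx -21.968$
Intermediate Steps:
$H{\left(G,R \right)} = \frac{-3 + G}{5 + G}$ ($H{\left(G,R \right)} = \frac{-3 + G}{G + 5} = \frac{-3 + G}{5 + G}$)
$s{\left(p \right)} = - \frac{2}{7} + \frac{p}{9}$ ($s{\left(p \right)} = - \frac{1}{3} + \frac{p + \frac{-3 + \left(-3\right)^{2}}{5 + \left(-3\right)^{2}}}{9} = - \frac{1}{3} + \frac{p + \frac{-3 + 9}{5 + 9}}{9} = - \frac{1}{3} + \frac{p + \frac{1}{14} \cdot 6}{9} = - \frac{1}{3} + \frac{p + \frac{3}{7}}{9} = - \frac{1}{3} + \frac{\frac{3}{7} + p}{9} = - \frac{1}{3} + \left(\frac{1}{21} + \frac{p}{9}\right) = - \frac{2}{7} + \frac{p}{9}$)
$s{\left(52 \right)} \left(-4\right) = \left(- \frac{2}{7} + \frac{1}{9} \cdot 52\right) \left(-4\right) = \left(- \frac{2}{7} + \frac{52}{9}\right) \left(-4\right) = \frac{346}{63} \left(-4\right) = - \frac{1384}{63}$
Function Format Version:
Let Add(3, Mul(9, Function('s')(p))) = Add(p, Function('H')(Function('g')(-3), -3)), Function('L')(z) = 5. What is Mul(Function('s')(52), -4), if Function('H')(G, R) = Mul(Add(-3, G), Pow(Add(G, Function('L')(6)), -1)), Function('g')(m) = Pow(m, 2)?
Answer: Rational(-1384, 63) ≈ -21.968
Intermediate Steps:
Function('H')(G, R) = Mul(Pow(Add(5, G), -1), Add(-3, G)) (Function('H')(G, R) = Mul(Add(-3, G), Pow(Add(G, 5), -1)) = Mul(Add(-3, G), Pow(Add(5, G), -1)) = Mul(Pow(Add(5, G), -1), Add(-3, G)))
Function('s')(p) = Add(Rational(-2, 7), Mul(Rational(1, 9), p)) (Function('s')(p) = Add(Rational(-1, 3), Mul(Rational(1, 9), Add(p, Mul(Pow(Add(5, Pow(-3, 2)), -1), Add(-3, Pow(-3, 2)))))) = Add(Rational(-1, 3), Mul(Rational(1, 9), Add(p, Mul(Pow(Add(5, 9), -1), Add(-3, 9))))) = Add(Rational(-1, 3), Mul(Rational(1, 9), Add(p, Mul(Pow(14, -1), 6)))) = Add(Rational(-1, 3), Mul(Rational(1, 9), Add(p, Mul(Rational(1, 14), 6)))) = Add(Rational(-1, 3), Mul(Rational(1, 9), Add(p, Rational(3, 7)))) = Add(Rational(-1, 3), Mul(Rational(1, 9), Add(Rational(3, 7), p))) = Add(Rational(-1, 3), Add(Rational(1, 21), Mul(Rational(1, 9), p))) = Add(Rational(-2, 7), Mul(Rational(1, 9), p)))
Mul(Function('s')(52), -4) = Mul(Add(Rational(-2, 7), Mul(Rational(1, 9), 52)), -4) = Mul(Add(Rational(-2, 7), Rational(52, 9)), -4) = Mul(Rational(346, 63), -4) = Rational(-1384, 63)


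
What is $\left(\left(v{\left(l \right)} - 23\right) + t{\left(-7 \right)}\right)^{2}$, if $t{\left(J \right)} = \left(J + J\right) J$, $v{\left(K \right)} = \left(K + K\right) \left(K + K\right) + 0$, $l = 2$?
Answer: $8281$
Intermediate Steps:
$v{\left(K \right)} = 4 K^{2}$ ($v{\left(K \right)} = 2 K 2 K + 0 = 4 K^{2} + 0 = 4 K^{2}$)
$t{\left(J \right)} = 2 J^{2}$ ($t{\left(J \right)} = 2 J J = 2 J^{2}$)
$\left(\left(v{\left(l \right)} - 23\right) + t{\left(-7 \right)}\right)^{2} = \left(\left(4 \cdot 2^{2} - 23\right) + 2 \left(-7\right)^{2}\right)^{2} = \left(\left(4 \cdot 4 - 23\right) + 2 \cdot 49\right)^{2} = \left(\left(16 - 23\right) + 98\right)^{2} = \left(-7 + 98\right)^{2} = 91^{2} = 8281$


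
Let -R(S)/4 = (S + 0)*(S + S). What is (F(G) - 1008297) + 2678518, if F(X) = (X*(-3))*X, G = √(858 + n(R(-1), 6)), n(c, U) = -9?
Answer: 1667674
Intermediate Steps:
R(S) = -8*S² (R(S) = -4*(S + 0)*(S + S) = -4*S*2*S = -8*S²)
G = √849 (G = √(858 - 9) = √849 ≈ 29.138)
F(X) = -3*X² (F(X) = (-3*X)*X = -3*X²)
(F(G) - 1008297) + 2678518 = (-3*(√849)² - 1008297) + 2678518 = (-3*849 - 1008297) + 2678518 = (-2547 - 1008297) + 2678518 = -1010844 + 2678518 = 1667674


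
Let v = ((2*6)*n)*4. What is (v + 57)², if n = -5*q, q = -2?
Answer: 288369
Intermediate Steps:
n = 10 (n = -5*(-2) = 10)
v = 480 (v = ((2*6)*10)*4 = (12*10)*4 = 120*4 = 480)
(v + 57)² = (480 + 57)² = 537² = 288369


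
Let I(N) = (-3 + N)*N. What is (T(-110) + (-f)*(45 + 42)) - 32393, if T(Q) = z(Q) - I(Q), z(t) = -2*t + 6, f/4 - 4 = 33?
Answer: -57473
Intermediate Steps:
f = 148 (f = 16 + 4*33 = 16 + 132 = 148)
z(t) = 6 - 2*t
I(N) = N*(-3 + N)
T(Q) = 6 - 2*Q - Q*(-3 + Q) (T(Q) = (6 - 2*Q) - Q*(-3 + Q) = 6 - 2*Q - Q*(-3 + Q))
(T(-110) + (-f)*(45 + 42)) - 32393 = ((6 - 110 - 1*(-110)²) + (-1*148)*(45 + 42)) - 32393 = ((6 - 110 - 1*12100) - 148*87) - 32393 = ((6 - 110 - 12100) - 12876) - 32393 = (-12204 - 12876) - 32393 = -25080 - 32393 = -57473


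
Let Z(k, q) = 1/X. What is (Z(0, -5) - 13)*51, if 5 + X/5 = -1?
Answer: -6647/10 ≈ -664.70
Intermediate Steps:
X = -30 (X = -25 + 5*(-1) = -25 - 5 = -30)
Z(k, q) = -1/30 (Z(k, q) = 1/(-30) = -1/30)
(Z(0, -5) - 13)*51 = (-1/30 - 13)*51 = -391/30*51 = -6647/10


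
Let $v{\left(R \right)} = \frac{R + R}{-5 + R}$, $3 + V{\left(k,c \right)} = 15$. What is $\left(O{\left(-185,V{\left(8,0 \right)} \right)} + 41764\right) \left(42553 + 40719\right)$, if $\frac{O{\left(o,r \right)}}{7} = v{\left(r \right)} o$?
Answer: $3108044128$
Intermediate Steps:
$V{\left(k,c \right)} = 12$ ($V{\left(k,c \right)} = -3 + 15 = 12$)
$v{\left(R \right)} = \frac{2 R}{-5 + R}$
$O{\left(o,r \right)} = \frac{14 o r}{-5 + r}$ ($O{\left(o,r \right)} = 7 \frac{2 r}{-5 + r} o = 7 \frac{2 o r}{-5 + r} = \frac{14 o r}{-5 + r}$)
$\left(O{\left(-185,V{\left(8,0 \right)} \right)} + 41764\right) \left(42553 + 40719\right) = \left(14 \left(-185\right) 12 \frac{1}{-5 + 12} + 41764\right) \left(42553 + 40719\right) = \left(14 \left(-185\right) 12 \cdot \frac{1}{7} + 41764\right) 83272 = \left(-4440 + 41764\right) 83272 = 37324 \cdot 83272 = 3108044128$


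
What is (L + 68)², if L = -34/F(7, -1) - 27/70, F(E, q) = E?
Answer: 19298449/4900 ≈ 3938.5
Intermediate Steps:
L = -367/70 (L = -34/7 - 27/70 = -367/70 ≈ -5.2429)
(L + 68)² = (-367/70 + 68)² = (4393/70)² = 19298449/4900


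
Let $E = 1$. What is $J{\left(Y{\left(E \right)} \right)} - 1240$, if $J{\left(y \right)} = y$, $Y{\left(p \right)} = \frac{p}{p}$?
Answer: $-1239$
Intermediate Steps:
$Y{\left(p \right)} = 1$
$J{\left(Y{\left(E \right)} \right)} - 1240 = 1 - 1240 = -1239$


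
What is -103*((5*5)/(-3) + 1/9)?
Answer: 7622/9 ≈ 846.89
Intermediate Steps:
-103*((5*5)/(-3) + 1/9) = -103*(25*(-1/3) + 1*(1/9)) = -103*(-25/3 + 1/9) = -103*(-74/9) = 7622/9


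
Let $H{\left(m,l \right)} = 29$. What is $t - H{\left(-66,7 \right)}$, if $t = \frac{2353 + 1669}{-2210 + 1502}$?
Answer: $- \frac{12277}{354} \approx -34.681$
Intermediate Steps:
$t = - \frac{2011}{354}$ ($t = \frac{4022}{-708} = 4022 \left(- \frac{1}{708}\right) = - \frac{2011}{354} \approx -5.6808$)
$t - H{\left(-66,7 \right)} = - \frac{2011}{354} - 29 = - \frac{12277}{354}$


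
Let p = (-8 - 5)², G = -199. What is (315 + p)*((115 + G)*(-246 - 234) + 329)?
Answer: 19674116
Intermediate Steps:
p = 169 (p = (-13)² = 169)
(315 + p)*((115 + G)*(-246 - 234) + 329) = (315 + 169)*((115 - 199)*(-246 - 234) + 329) = 484*(-84*(-480) + 329) = 484*(40320 + 329) = 484*40649 = 19674116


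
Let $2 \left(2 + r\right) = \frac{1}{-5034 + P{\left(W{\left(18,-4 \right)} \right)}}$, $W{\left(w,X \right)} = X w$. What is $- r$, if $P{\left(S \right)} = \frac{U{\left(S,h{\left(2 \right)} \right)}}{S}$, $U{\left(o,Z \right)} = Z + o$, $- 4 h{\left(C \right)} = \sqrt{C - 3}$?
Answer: $\frac{4202332420610}{2101061846017} + \frac{144 i}{2101061846017} \approx 2.0001 + 6.8537 \cdot 10^{-11} i$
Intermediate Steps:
$h{\left(C \right)} = - \frac{\sqrt{-3 + C}}{4}$ ($h{\left(C \right)} = - \frac{\sqrt{C - 3}}{4} = - \frac{\sqrt{-3 + C}}{4}$)
$P{\left(S \right)} = \frac{S - \frac{i}{4}}{S}$ ($P{\left(S \right)} = \frac{- \frac{\sqrt{-3 + 2}}{4} + S}{S} = \frac{- \frac{\sqrt{-1}}{4} + S}{S} = \frac{- \frac{i}{4} + S}{S} = \frac{S - \frac{i}{4}}{S}$)
$r = -2 + \frac{41472 \left(-5033 - \frac{i}{288}\right)}{2101061846017}$ ($r = -2 + \frac{1}{2 \left(-5034 + \frac{\left(-4\right) 18 - \frac{i}{4}}{\left(-4\right) 18}\right)} = -2 + \frac{1}{2 \left(-5034 + \frac{-72 - \frac{i}{4}}{-72}\right)} = -2 + \frac{1}{2 \left(-5034 - \frac{-72 - \frac{i}{4}}{72}\right)} = -2 + \frac{1}{2 \left(-5034 + \left(1 + \frac{i}{288}\right)\right)} = -2 + \frac{1}{2 \left(-5033 + \frac{i}{288}\right)} = -2 + \frac{\frac{82944}{2101061846017} \left(-5033 - \frac{i}{288}\right)}{2} = -2 + \frac{41472 \left(-5033 - \frac{i}{288}\right)}{2101061846017} \approx -2.0001 - 6.8537 \cdot 10^{-11} i$)
$- r = - (- \frac{4202332420610}{2101061846017} - \frac{144 i}{2101061846017}) = \frac{4202332420610}{2101061846017} + \frac{144 i}{2101061846017}$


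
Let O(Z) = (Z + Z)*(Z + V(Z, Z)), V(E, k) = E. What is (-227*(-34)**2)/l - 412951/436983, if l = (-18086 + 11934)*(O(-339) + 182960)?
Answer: -408126514603123/431908085693976 ≈ -0.94494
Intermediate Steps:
O(Z) = 4*Z**2 (O(Z) = (Z + Z)*(Z + Z) = (2*Z)*(2*Z) = 4*Z**2)
l = -3953545888 (l = (-18086 + 11934)*(4*(-339)**2 + 182960) = -6152*(4*114921 + 182960) = -6152*(459684 + 182960) = -6152*642644 = -3953545888)
(-227*(-34)**2)/l - 412951/436983 = -227*(-34)**2/(-3953545888) - 412951/436983 = -227*1156*(-1/3953545888) - 412951*1/436983 = -262412*(-1/3953545888) - 412951/436983 = 65603/988386472 - 412951/436983 = -408126514603123/431908085693976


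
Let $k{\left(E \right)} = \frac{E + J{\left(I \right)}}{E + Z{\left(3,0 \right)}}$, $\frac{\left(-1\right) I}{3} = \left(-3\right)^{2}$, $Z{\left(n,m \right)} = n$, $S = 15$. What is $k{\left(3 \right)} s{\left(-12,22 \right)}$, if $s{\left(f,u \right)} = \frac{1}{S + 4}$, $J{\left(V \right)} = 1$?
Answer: $\frac{2}{57} \approx 0.035088$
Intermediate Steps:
$I = -27$ ($I = - 3 \left(-3\right)^{2} = \left(-3\right) 9 = -27$)
$s{\left(f,u \right)} = \frac{1}{19}$ ($s{\left(f,u \right)} = \frac{1}{15 + 4} = \frac{1}{19}$)
$k{\left(E \right)} = \frac{1 + E}{3 + E}$ ($k{\left(E \right)} = \frac{E + 1}{E + 3} = \frac{1 + E}{3 + E}$)
$k{\left(3 \right)} s{\left(-12,22 \right)} = \frac{1 + 3}{3 + 3} \cdot \frac{1}{19} = \frac{1}{6} \cdot 4 \cdot \frac{1}{19} = \frac{2}{3} \cdot \frac{1}{19} = \frac{2}{57}$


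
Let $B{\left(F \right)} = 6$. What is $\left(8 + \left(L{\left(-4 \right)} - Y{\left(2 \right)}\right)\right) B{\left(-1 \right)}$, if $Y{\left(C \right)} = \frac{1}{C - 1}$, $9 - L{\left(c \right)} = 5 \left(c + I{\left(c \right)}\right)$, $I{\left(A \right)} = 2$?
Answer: $156$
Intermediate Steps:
$L{\left(c \right)} = -1 - 5 c$ ($L{\left(c \right)} = 9 - 5 \left(c + 2\right) = 9 - 5 \left(2 + c\right) = 9 - \left(10 + 5 c\right) = -1 - 5 c$)
$Y{\left(C \right)} = \frac{1}{-1 + C}$
$\left(8 + \left(L{\left(-4 \right)} - Y{\left(2 \right)}\right)\right) B{\left(-1 \right)} = \left(8 - \left(-19 + \frac{1}{-1 + 2}\right)\right) 6 = \left(8 + \left(\left(-1 + 20\right) - 1^{-1}\right)\right) 6 = \left(8 + \left(19 - 1\right)\right) 6 = \left(8 + 18\right) 6 = 26 \cdot 6 = 156$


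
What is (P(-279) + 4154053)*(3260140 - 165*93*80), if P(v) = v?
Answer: 8442711805960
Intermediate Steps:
(P(-279) + 4154053)*(3260140 - 165*93*80) = (-279 + 4154053)*(3260140 - 165*93*80) = 4153774*(3260140 - 15345*80) = 4153774*(3260140 - 1227600) = 4153774*2032540 = 8442711805960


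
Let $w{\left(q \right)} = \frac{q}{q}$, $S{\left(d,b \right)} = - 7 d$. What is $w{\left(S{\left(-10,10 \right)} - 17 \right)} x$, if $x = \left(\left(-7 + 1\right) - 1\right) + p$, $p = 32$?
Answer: $25$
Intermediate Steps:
$x = 25$ ($x = \left(\left(-7 + 1\right) - 1\right) + 32 = \left(-6 - 1\right) + 32 = -7 + 32 = 25$)
$w{\left(q \right)} = 1$
$w{\left(S{\left(-10,10 \right)} - 17 \right)} x = 1 \cdot 25 = 25$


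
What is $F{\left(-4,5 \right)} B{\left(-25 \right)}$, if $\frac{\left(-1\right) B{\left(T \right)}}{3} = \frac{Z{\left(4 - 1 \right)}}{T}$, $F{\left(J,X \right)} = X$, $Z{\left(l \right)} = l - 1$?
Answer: $\frac{6}{5} \approx 1.2$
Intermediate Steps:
$Z{\left(l \right)} = -1 + l$ ($Z{\left(l \right)} = l - 1 = -1 + l$)
$B{\left(T \right)} = - \frac{6}{T}$ ($B{\left(T \right)} = - 3 \frac{-1 + \left(4 - 1\right)}{T} = - 3 \frac{-1 + 3}{T} = - 3 \frac{2}{T} = - \frac{6}{T}$)
$F{\left(-4,5 \right)} B{\left(-25 \right)} = 5 \left(- \frac{6}{-25}\right) = 5 \left(\left(-6\right) \left(- \frac{1}{25}\right)\right) = 5 \cdot \frac{6}{25} = \frac{6}{5}$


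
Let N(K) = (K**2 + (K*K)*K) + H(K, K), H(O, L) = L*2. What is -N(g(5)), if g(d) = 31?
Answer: -30814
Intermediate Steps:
H(O, L) = 2*L
N(K) = K**2 + K**3 + 2*K (N(K) = (K**2 + (K*K)*K) + 2*K = (K**2 + K**2*K) + 2*K = (K**2 + K**3) + 2*K = K**2 + K**3 + 2*K)
-N(g(5)) = -31*(2 + 31 + 31**2) = -31*(2 + 31 + 961) = -31*994 = -1*30814 = -30814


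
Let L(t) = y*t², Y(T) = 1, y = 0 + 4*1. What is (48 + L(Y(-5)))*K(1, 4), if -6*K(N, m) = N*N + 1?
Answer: -52/3 ≈ -17.333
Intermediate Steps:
y = 4 (y = 0 + 4 = 4)
K(N, m) = -⅙ - N²/6 (K(N, m) = -(N*N + 1)/6 = -(N² + 1)/6 = -(1 + N²)/6 = -⅙ - N²/6)
L(t) = 4*t²
(48 + L(Y(-5)))*K(1, 4) = (48 + 4*1²)*(-⅙ - ⅙*1²) = (48 + 4*1)*(-⅙ - ⅙*1) = (48 + 4)*(-⅙ - ⅙) = 52*(-⅓) = -52/3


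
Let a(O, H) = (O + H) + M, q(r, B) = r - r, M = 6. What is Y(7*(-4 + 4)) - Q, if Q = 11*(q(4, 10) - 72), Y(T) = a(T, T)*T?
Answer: 792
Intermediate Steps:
q(r, B) = 0
a(O, H) = 6 + H + O (a(O, H) = (O + H) + 6 = (H + O) + 6 = 6 + H + O)
Y(T) = T*(6 + 2*T) (Y(T) = (6 + T + T)*T = (6 + 2*T)*T = T*(6 + 2*T))
Q = -792 (Q = 11*(0 - 72) = 11*(-72) = -792)
Y(7*(-4 + 4)) - Q = 2*(7*(-4 + 4))*(3 + 7*(-4 + 4)) - 1*(-792) = 2*(7*0)*(3 + 7*0) + 792 = 2*0*(3 + 0) + 792 = 2*0*3 + 792 = 0 + 792 = 792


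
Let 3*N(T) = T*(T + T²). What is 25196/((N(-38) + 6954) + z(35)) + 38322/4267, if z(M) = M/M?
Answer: 925345290/138946321 ≈ 6.6597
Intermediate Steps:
N(T) = T*(T + T²)/3 (N(T) = (T*(T + T²))/3 = T*(T + T²)/3)
z(M) = 1
25196/((N(-38) + 6954) + z(35)) + 38322/4267 = 25196/(((⅓)*(-38)²*(1 - 38) + 6954) + 1) + 38322/4267 = 25196/(((⅓)*1444*(-37) + 6954) + 1) + 38322*(1/4267) = 25196/((-53428/3 + 6954) + 1) + 38322/4267 = 25196/(-32566/3 + 1) + 38322/4267 = 25196/(-32563/3) + 38322/4267 = 25196*(-3/32563) + 38322/4267 = -75588/32563 + 38322/4267 = 925345290/138946321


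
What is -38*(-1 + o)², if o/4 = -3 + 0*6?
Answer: -6422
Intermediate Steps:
o = -12 (o = 4*(-3 + 0*6) = 4*(-3 + 0) = 4*(-3) = -12)
-38*(-1 + o)² = -38*(-1 - 12)² = -38*(-13)² = -38*169 = -6422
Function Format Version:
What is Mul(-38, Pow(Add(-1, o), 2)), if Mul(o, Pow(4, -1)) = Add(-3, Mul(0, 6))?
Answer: -6422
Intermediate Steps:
o = -12 (o = Mul(4, Add(-3, Mul(0, 6))) = Mul(4, Add(-3, 0)) = Mul(4, -3) = -12)
Mul(-38, Pow(Add(-1, o), 2)) = Mul(-38, Pow(Add(-1, -12), 2)) = Mul(-38, Pow(-13, 2)) = Mul(-38, 169) = -6422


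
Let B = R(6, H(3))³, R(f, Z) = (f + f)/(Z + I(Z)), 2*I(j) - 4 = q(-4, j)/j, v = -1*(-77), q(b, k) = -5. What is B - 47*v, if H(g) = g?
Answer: -56173627/15625 ≈ -3595.1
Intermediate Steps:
v = 77
I(j) = 2 - 5/(2*j) (I(j) = 2 + (-5/j)/2 = 2 - 5/(2*j))
R(f, Z) = 2*f/(2 + Z - 5/(2*Z)) (R(f, Z) = (f + f)/(Z + (2 - 5/(2*Z))) = (2*f)/(2 + Z - 5/(2*Z)) = 2*f/(2 + Z - 5/(2*Z)))
B = 373248/15625 (B = (4*3*6/(-5 + 2*3² + 4*3))³ = (4*3*6/(-5 + 2*9 + 12))³ = (4*3*6/(-5 + 18 + 12))³ = (4*3*6/25)³ = (4*3*6*(1/25))³ = (72/25)³ = 373248/15625 ≈ 23.888)
B - 47*v = 373248/15625 - 47*77 = 373248/15625 - 3619 = -56173627/15625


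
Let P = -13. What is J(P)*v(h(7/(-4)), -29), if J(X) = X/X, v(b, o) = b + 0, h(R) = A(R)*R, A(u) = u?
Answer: 49/16 ≈ 3.0625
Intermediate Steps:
h(R) = R² (h(R) = R*R = R²)
v(b, o) = b
J(X) = 1
J(P)*v(h(7/(-4)), -29) = 1*(7/(-4))² = 1*(7*(-¼))² = 1*(-7/4)² = 1*(49/16) = 49/16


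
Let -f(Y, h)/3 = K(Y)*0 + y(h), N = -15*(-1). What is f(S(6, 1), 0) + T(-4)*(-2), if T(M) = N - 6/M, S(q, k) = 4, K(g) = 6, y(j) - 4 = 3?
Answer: -54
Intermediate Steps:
y(j) = 7 (y(j) = 4 + 3 = 7)
N = 15 (N = -5*(-3) = 15)
f(Y, h) = -21 (f(Y, h) = -3*(6*0 + 7) = -3*(0 + 7) = -3*7 = -21)
T(M) = 15 - 6/M
f(S(6, 1), 0) + T(-4)*(-2) = -21 + (15 - 6/(-4))*(-2) = -21 + (15 - 6*(-¼))*(-2) = -21 + (15 + 3/2)*(-2) = -21 + (33/2)*(-2) = -21 - 33 = -54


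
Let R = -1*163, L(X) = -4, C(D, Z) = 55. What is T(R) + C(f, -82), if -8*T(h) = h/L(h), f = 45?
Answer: 1597/32 ≈ 49.906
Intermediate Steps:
R = -163
T(h) = h/32 (T(h) = -h/(8*(-4)) = -h*(-1)/(8*4) = -(-1)*h/32 = h/32)
T(R) + C(f, -82) = (1/32)*(-163) + 55 = -163/32 + 55 = 1597/32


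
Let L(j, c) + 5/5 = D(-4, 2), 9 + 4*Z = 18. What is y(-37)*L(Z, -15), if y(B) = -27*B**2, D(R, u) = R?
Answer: 184815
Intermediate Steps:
Z = 9/4 (Z = -9/4 + (1/4)*18 = -9/4 + 9/2 = 9/4 ≈ 2.2500)
L(j, c) = -5 (L(j, c) = -1 - 4 = -5)
y(-37)*L(Z, -15) = -27*(-37)**2*(-5) = -27*1369*(-5) = -36963*(-5) = 184815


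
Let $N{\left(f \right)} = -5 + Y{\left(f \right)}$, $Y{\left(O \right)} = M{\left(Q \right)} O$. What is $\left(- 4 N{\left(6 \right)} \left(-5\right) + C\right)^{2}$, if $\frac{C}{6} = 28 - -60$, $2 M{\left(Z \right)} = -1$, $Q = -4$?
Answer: $135424$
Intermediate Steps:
$M{\left(Z \right)} = - \frac{1}{2}$ ($M{\left(Z \right)} = \frac{1}{2} \left(-1\right) = - \frac{1}{2}$)
$Y{\left(O \right)} = - \frac{O}{2}$
$N{\left(f \right)} = -5 - \frac{f}{2}$
$C = 528$ ($C = 6 \left(28 - -60\right) = 6 \left(28 + 60\right) = 6 \cdot 88 = 528$)
$\left(- 4 N{\left(6 \right)} \left(-5\right) + C\right)^{2} = \left(- 4 \left(-5 - 3\right) \left(-5\right) + 528\right)^{2} = \left(\left(-4\right) \left(-8\right) \left(-5\right) + 528\right)^{2} = \left(32 \left(-5\right) + 528\right)^{2} = \left(-160 + 528\right)^{2} = 368^{2} = 135424$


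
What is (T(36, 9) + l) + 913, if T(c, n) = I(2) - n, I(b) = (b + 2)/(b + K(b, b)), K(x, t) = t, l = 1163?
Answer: 2068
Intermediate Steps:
I(b) = (2 + b)/(2*b) (I(b) = (b + 2)/(b + b) = (2 + b)/((2*b)) = (2 + b)*(1/(2*b)) = (2 + b)/(2*b))
T(c, n) = 1 - n (T(c, n) = (½)*(2 + 2)/2 - n = (½)*(½)*4 - n = 1 - n)
(T(36, 9) + l) + 913 = ((1 - 1*9) + 1163) + 913 = ((1 - 9) + 1163) + 913 = (-8 + 1163) + 913 = 1155 + 913 = 2068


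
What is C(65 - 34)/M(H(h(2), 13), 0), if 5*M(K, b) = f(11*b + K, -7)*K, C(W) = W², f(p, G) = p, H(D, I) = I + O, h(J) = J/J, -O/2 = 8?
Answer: 4805/9 ≈ 533.89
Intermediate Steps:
O = -16 (O = -2*8 = -16)
h(J) = 1
H(D, I) = -16 + I (H(D, I) = I - 16 = -16 + I)
M(K, b) = K*(K + 11*b)/5 (M(K, b) = ((11*b + K)*K)/5 = ((K + 11*b)*K)/5 = (K*(K + 11*b))/5 = K*(K + 11*b)/5)
C(65 - 34)/M(H(h(2), 13), 0) = (65 - 34)²/(((-16 + 13)*((-16 + 13) + 11*0)/5)) = 31²/(((⅕)*(-3)*(-3 + 0))) = 961/(((⅕)*(-3)*(-3))) = 961/(9/5) = 961*(5/9) = 4805/9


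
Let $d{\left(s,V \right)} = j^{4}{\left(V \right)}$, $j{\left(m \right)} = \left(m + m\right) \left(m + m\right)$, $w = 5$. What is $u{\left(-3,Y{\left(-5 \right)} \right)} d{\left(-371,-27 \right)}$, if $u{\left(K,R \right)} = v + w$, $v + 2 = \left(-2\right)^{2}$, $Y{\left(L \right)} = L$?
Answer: $506113729373952$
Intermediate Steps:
$v = 2$ ($v = -2 + \left(-2\right)^{2} = -2 + 4 = 2$)
$j{\left(m \right)} = 4 m^{2}$ ($j{\left(m \right)} = 2 m 2 m = 4 m^{2}$)
$d{\left(s,V \right)} = 256 V^{8}$ ($d{\left(s,V \right)} = \left(4 V^{2}\right)^{4} = 256 V^{8}$)
$u{\left(K,R \right)} = 7$ ($u{\left(K,R \right)} = 2 + 5 = 7$)
$u{\left(-3,Y{\left(-5 \right)} \right)} d{\left(-371,-27 \right)} = 7 \cdot 256 \left(-27\right)^{8} = 7 \cdot 256 \cdot 282429536481 = 7 \cdot 72301961339136 = 506113729373952$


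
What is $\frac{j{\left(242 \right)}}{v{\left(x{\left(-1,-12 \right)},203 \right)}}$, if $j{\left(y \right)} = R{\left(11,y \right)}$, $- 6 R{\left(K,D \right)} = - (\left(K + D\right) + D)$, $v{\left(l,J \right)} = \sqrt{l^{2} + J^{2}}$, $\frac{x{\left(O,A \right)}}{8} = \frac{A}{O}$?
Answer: $\frac{33 \sqrt{2017}}{4034} \approx 0.36739$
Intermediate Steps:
$x{\left(O,A \right)} = \frac{8 A}{O}$ ($x{\left(O,A \right)} = 8 \frac{A}{O} = \frac{8 A}{O}$)
$v{\left(l,J \right)} = \sqrt{J^{2} + l^{2}}$
$R{\left(K,D \right)} = \frac{D}{3} + \frac{K}{6}$ ($R{\left(K,D \right)} = - \frac{\left(-1\right) \left(\left(K + D\right) + D\right)}{6} = - \frac{\left(-1\right) \left(\left(D + K\right) + D\right)}{6} = - \frac{\left(-1\right) \left(K + 2 D\right)}{6} = - \frac{- K - 2 D}{6} = \frac{D}{3} + \frac{K}{6}$)
$j{\left(y \right)} = \frac{11}{6} + \frac{y}{3}$ ($j{\left(y \right)} = \frac{y}{3} + \frac{1}{6} \cdot 11 = \frac{y}{3} + \frac{11}{6} = \frac{11}{6} + \frac{y}{3}$)
$\frac{j{\left(242 \right)}}{v{\left(x{\left(-1,-12 \right)},203 \right)}} = \frac{\frac{11}{6} + \frac{1}{3} \cdot 242}{\sqrt{203^{2} + \left(8 \left(-12\right) \frac{1}{-1}\right)^{2}}} = \frac{\frac{11}{6} + \frac{242}{3}}{\sqrt{41209 + \left(8 \left(-12\right) \left(-1\right)\right)^{2}}} = \frac{165}{2 \sqrt{41209 + 96^{2}}} = \frac{165}{2 \sqrt{41209 + 9216}} = \frac{165}{2 \sqrt{50425}} = \frac{165}{2 \cdot 5 \sqrt{2017}} = \frac{165 \frac{\sqrt{2017}}{10085}}{2} = \frac{33 \sqrt{2017}}{4034}$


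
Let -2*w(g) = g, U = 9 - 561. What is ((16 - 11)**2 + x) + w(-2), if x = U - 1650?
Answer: -2176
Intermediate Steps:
U = -552
w(g) = -g/2
x = -2202 (x = -552 - 1650 = -2202)
((16 - 11)**2 + x) + w(-2) = ((16 - 11)**2 - 2202) - 1/2*(-2) = (5**2 - 2202) + 1 = (25 - 2202) + 1 = -2177 + 1 = -2176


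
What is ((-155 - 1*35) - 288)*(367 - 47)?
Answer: -152960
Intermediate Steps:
((-155 - 1*35) - 288)*(367 - 47) = ((-155 - 35) - 288)*320 = (-190 - 288)*320 = -478*320 = -152960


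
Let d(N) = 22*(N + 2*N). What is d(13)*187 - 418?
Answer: 160028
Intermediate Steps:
d(N) = 66*N (d(N) = 22*(3*N) = 66*N)
d(13)*187 - 418 = (66*13)*187 - 418 = 858*187 - 418 = 160446 - 418 = 160028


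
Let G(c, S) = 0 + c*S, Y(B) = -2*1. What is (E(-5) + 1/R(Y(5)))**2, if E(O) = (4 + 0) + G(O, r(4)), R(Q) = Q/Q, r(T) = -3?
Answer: 400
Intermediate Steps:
Y(B) = -2
G(c, S) = S*c (G(c, S) = 0 + S*c = S*c)
R(Q) = 1
E(O) = 4 - 3*O (E(O) = (4 + 0) - 3*O = 4 - 3*O)
(E(-5) + 1/R(Y(5)))**2 = ((4 - 3*(-5)) + 1/1)**2 = ((4 + 15) + 1)**2 = (19 + 1)**2 = 20**2 = 400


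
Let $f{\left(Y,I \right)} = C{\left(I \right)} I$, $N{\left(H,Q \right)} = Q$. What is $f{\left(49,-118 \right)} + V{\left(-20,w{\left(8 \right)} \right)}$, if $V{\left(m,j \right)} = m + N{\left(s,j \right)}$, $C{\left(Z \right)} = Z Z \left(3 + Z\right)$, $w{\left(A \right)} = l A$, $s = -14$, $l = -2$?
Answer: $188948644$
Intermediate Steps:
$w{\left(A \right)} = - 2 A$
$C{\left(Z \right)} = Z^{2} \left(3 + Z\right)$
$V{\left(m,j \right)} = j + m$ ($V{\left(m,j \right)} = m + j = j + m$)
$f{\left(Y,I \right)} = I^{3} \left(3 + I\right)$ ($f{\left(Y,I \right)} = I^{2} \left(3 + I\right) I = I^{3} \left(3 + I\right)$)
$f{\left(49,-118 \right)} + V{\left(-20,w{\left(8 \right)} \right)} = \left(-118\right)^{3} \left(3 - 118\right) - 36 = \left(-1643032\right) \left(-115\right) - 36 = 188948680 - 36 = 188948644$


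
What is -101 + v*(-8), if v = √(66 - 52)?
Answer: -101 - 8*√14 ≈ -130.93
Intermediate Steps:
v = √14 ≈ 3.7417
-101 + v*(-8) = -101 + √14*(-8) = -101 - 8*√14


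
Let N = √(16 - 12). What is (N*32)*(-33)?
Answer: -2112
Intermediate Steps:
N = 2 (N = √4 = 2)
(N*32)*(-33) = (2*32)*(-33) = 64*(-33) = -2112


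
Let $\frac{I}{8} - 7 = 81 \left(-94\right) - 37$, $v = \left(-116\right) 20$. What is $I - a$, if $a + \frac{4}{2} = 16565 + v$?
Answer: $-75395$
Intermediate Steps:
$v = -2320$
$a = 14243$ ($a = -2 + \left(16565 - 2320\right) = -2 + 14245 = 14243$)
$I = -61152$ ($I = 56 + 8 \left(81 \left(-94\right) - 37\right) = 56 + 8 \left(-7614 - 37\right) = 56 + 8 \left(-7651\right) = 56 - 61208 = -61152$)
$I - a = -61152 - 14243 = -75395$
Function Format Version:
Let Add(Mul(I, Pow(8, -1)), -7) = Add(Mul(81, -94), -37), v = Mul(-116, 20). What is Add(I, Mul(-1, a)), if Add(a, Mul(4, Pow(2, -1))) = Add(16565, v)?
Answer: -75395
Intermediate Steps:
v = -2320
a = 14243 (a = Add(-2, Add(16565, -2320)) = Add(-2, 14245) = 14243)
I = -61152 (I = Add(56, Mul(8, Add(Mul(81, -94), -37))) = Add(56, Mul(8, Add(-7614, -37))) = Add(56, Mul(8, -7651)) = Add(56, -61208) = -61152)
Add(I, Mul(-1, a)) = Add(-61152, Mul(-1, 14243)) = Add(-61152, -14243) = -75395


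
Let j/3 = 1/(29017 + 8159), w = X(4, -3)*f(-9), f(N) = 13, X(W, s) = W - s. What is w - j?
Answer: 1127671/12392 ≈ 91.000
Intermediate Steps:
w = 91 (w = (4 - 1*(-3))*13 = (4 + 3)*13 = 7*13 = 91)
j = 1/12392 (j = 3/(29017 + 8159) = 3/37176 = 3*(1/37176) = 1/12392 ≈ 8.0697e-5)
w - j = 91 - 1*1/12392 = 91 - 1/12392 = 1127671/12392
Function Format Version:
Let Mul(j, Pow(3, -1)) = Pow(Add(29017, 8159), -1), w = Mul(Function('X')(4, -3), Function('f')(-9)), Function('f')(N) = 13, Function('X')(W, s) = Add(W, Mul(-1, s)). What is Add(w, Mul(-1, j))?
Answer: Rational(1127671, 12392) ≈ 91.000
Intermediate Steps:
w = 91 (w = Mul(Add(4, Mul(-1, -3)), 13) = Mul(Add(4, 3), 13) = Mul(7, 13) = 91)
j = Rational(1, 12392) (j = Mul(3, Pow(Add(29017, 8159), -1)) = Mul(3, Pow(37176, -1)) = Mul(3, Rational(1, 37176)) = Rational(1, 12392) ≈ 8.0697e-5)
Add(w, Mul(-1, j)) = Add(91, Mul(-1, Rational(1, 12392))) = Add(91, Rational(-1, 12392)) = Rational(1127671, 12392)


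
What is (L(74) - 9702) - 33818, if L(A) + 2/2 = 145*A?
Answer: -32791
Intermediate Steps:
L(A) = -1 + 145*A
(L(74) - 9702) - 33818 = ((-1 + 145*74) - 9702) - 33818 = ((-1 + 10730) - 9702) - 33818 = (10729 - 9702) - 33818 = 1027 - 33818 = -32791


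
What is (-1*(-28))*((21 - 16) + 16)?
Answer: 588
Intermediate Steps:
(-1*(-28))*((21 - 16) + 16) = 28*(5 + 16) = 28*21 = 588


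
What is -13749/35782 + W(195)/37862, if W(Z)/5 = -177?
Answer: -138057927/338694521 ≈ -0.40762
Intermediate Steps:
W(Z) = -885 (W(Z) = 5*(-177) = -885)
-13749/35782 + W(195)/37862 = -13749/35782 - 885/37862 = -138057927/338694521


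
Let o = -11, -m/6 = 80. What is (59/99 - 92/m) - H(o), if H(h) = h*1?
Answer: 46679/3960 ≈ 11.788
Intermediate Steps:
m = -480 (m = -6*80 = -480)
H(h) = h
(59/99 - 92/m) - H(o) = (59/99 - 92/(-480)) - 1*(-11) = (59*(1/99) - 92*(-1/480)) + 11 = (59/99 + 23/120) + 11 = 3119/3960 + 11 = 46679/3960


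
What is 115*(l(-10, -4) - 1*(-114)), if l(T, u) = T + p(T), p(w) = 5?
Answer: 12535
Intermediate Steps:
l(T, u) = 5 + T (l(T, u) = T + 5 = 5 + T)
115*(l(-10, -4) - 1*(-114)) = 115*((5 - 10) - 1*(-114)) = 115*(-5 + 114) = 115*109 = 12535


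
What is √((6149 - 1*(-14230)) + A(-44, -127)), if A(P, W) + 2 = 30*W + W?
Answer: 2*√4110 ≈ 128.22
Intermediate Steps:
A(P, W) = -2 + 31*W (A(P, W) = -2 + (30*W + W) = -2 + 31*W)
√((6149 - 1*(-14230)) + A(-44, -127)) = √((6149 - 1*(-14230)) + (-2 + 31*(-127))) = √((6149 + 14230) + (-2 - 3937)) = √(20379 - 3939) = √16440 = 2*√4110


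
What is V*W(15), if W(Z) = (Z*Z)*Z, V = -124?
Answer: -418500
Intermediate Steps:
W(Z) = Z³ (W(Z) = Z²*Z = Z³)
V*W(15) = -124*15³ = -124*3375 = -418500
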